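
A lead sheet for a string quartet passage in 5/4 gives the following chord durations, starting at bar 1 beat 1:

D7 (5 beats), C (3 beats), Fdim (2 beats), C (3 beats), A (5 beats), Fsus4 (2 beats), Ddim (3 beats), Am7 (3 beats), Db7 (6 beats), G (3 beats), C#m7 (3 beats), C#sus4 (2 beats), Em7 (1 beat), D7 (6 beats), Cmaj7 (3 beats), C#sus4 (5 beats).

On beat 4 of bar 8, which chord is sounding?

C#sus4

Beat 4 of bar 8 is beat (8−1)×5 + 4 = 39 overall.
Running totals: D7 ends at 5, C ends at 8, Fdim ends at 10, C ends at 13, A ends at 18, Fsus4 ends at 20, Ddim ends at 23, Am7 ends at 26, Db7 ends at 32, G ends at 35, C#m7 ends at 38, C#sus4 ends at 40.
Beat 39 falls within C#sus4.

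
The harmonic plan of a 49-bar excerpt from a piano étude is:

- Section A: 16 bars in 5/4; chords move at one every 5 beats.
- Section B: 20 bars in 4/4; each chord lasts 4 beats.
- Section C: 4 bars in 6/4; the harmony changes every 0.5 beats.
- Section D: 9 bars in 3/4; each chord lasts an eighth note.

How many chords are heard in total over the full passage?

138 chords

A has 80 beats and chords last 5 each, so 16 chords.
B has 80 beats and chords last 4 each, so 20 chords.
C has 24 beats and chords last 0.5 each, so 48 chords.
D has 27 beats and chords last 0.5 each, so 54 chords.
Total: 16 + 20 + 48 + 54 = 138.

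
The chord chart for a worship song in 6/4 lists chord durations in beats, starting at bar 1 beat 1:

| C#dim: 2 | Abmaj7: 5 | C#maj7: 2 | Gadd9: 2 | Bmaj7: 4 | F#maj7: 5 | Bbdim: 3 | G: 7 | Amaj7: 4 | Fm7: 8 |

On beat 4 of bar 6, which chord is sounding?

Beat 4 of bar 6 is beat (6−1)×6 + 4 = 34 overall.
Running totals: C#dim ends at 2, Abmaj7 ends at 7, C#maj7 ends at 9, Gadd9 ends at 11, Bmaj7 ends at 15, F#maj7 ends at 20, Bbdim ends at 23, G ends at 30, Amaj7 ends at 34.
Beat 34 falls within Amaj7.

Amaj7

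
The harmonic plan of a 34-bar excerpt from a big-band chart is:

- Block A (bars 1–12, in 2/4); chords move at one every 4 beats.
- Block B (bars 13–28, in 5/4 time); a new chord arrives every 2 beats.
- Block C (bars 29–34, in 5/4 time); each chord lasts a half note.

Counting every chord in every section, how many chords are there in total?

A: 12·2 = 24 beats, 24/4 = 6 chords.
B: 16·5 = 80 beats, 80/2 = 40 chords.
C: 6·5 = 30 beats, 30/2 = 15 chords.
Total: 6 + 40 + 15 = 61.

61 chords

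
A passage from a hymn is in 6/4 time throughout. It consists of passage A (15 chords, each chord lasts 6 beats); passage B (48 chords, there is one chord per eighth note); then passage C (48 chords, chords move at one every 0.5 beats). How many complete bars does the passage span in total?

23 bars

A: 15 × 6 = 90 beats = 15 bars.
B: 48 × 0.5 = 24 beats = 4 bars.
C: 48 × 0.5 = 24 beats = 4 bars.
Total: 15 + 4 + 4 = 23 bars.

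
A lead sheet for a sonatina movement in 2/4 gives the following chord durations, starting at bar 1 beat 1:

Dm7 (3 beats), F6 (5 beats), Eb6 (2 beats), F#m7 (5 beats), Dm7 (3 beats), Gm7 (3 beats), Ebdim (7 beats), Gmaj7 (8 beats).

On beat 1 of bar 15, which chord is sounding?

Gmaj7

Beat 1 of bar 15 is beat (15−1)×2 + 1 = 29 overall.
Running totals: Dm7 ends at 3, F6 ends at 8, Eb6 ends at 10, F#m7 ends at 15, Dm7 ends at 18, Gm7 ends at 21, Ebdim ends at 28, Gmaj7 ends at 36.
Beat 29 falls within Gmaj7.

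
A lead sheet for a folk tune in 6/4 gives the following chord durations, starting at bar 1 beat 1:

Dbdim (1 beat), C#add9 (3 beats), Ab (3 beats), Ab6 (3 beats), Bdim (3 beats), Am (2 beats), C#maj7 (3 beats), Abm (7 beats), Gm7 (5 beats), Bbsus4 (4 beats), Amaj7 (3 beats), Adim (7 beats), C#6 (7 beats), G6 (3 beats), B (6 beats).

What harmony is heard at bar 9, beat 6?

Beat 6 of bar 9 is beat (9−1)×6 + 6 = 54 overall.
Running totals: Dbdim ends at 1, C#add9 ends at 4, Ab ends at 7, Ab6 ends at 10, Bdim ends at 13, Am ends at 15, C#maj7 ends at 18, Abm ends at 25, Gm7 ends at 30, Bbsus4 ends at 34, Amaj7 ends at 37, Adim ends at 44, C#6 ends at 51, G6 ends at 54.
Beat 54 falls within G6.

G6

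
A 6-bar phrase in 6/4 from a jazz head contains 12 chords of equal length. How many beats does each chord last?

3 beats

6 bars × 6 beats/bar = 36 beats total.
36 beats ÷ 12 chords = 3 beats per chord.
(That is a dotted half note.)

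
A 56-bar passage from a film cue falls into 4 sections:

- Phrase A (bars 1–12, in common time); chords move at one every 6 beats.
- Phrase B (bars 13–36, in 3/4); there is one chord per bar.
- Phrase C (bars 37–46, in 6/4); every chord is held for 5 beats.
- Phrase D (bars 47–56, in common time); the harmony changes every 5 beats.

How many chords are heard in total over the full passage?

A: 12 bars × 4 beats = 48 beats; 6 beats/chord → 8 chords.
B: 24 bars × 3 beats = 72 beats; 3 beats/chord → 24 chords.
C: 10 bars × 6 beats = 60 beats; 5 beats/chord → 12 chords.
D: 10 bars × 4 beats = 40 beats; 5 beats/chord → 8 chords.
Total: 8 + 24 + 12 + 8 = 52.

52 chords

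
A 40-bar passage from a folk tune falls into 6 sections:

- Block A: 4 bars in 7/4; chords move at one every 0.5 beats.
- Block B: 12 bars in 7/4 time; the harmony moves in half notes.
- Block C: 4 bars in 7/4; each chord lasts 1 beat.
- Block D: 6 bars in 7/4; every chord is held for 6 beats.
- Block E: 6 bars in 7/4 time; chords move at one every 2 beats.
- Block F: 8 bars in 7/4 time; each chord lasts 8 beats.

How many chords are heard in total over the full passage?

A: 4 bars × 7 beats = 28 beats; 0.5 beats/chord → 56 chords.
B: 12 bars × 7 beats = 84 beats; 2 beats/chord → 42 chords.
C: 4 bars × 7 beats = 28 beats; 1 beat/chord → 28 chords.
D: 6 bars × 7 beats = 42 beats; 6 beats/chord → 7 chords.
E: 6 bars × 7 beats = 42 beats; 2 beats/chord → 21 chords.
F: 8 bars × 7 beats = 56 beats; 8 beats/chord → 7 chords.
Total: 56 + 42 + 28 + 7 + 21 + 7 = 161.

161 chords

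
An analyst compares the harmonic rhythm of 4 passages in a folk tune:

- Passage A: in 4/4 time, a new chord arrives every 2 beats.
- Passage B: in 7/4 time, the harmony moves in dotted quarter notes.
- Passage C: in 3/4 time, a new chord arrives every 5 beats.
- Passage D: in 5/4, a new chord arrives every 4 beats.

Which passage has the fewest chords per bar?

Passage C

A: each chord is 2 beats in 4/4, so 2 per bar.
B: each chord is 1.5 beats in 7/4, so 14/3 per bar.
C: each chord is 5 beats in 3/4, so 0.6 per bar.
D: each chord is 4 beats in 5/4, so 1.25 per bar.
Slowest is C at 0.6 chords/bar.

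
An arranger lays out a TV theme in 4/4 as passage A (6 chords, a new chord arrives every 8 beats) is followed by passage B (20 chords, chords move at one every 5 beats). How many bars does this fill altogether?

A: 6 × 8 = 48 beats = 12 bars.
B: 20 × 5 = 100 beats = 25 bars.
Total: 12 + 25 = 37 bars.

37 bars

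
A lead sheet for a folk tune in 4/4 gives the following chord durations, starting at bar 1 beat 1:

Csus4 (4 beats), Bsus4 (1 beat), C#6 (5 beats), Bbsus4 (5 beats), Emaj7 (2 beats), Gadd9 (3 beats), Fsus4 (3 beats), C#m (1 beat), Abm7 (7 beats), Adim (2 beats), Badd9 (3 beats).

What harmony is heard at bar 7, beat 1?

Abm7

Beat 1 of bar 7 is beat (7−1)×4 + 1 = 25 overall.
Running totals: Csus4 ends at 4, Bsus4 ends at 5, C#6 ends at 10, Bbsus4 ends at 15, Emaj7 ends at 17, Gadd9 ends at 20, Fsus4 ends at 23, C#m ends at 24, Abm7 ends at 31.
Beat 25 falls within Abm7.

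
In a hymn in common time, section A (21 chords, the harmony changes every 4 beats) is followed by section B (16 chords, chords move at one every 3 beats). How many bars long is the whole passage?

A: 21 × 4 = 84 beats = 21 bars.
B: 16 × 3 = 48 beats = 12 bars.
Total: 21 + 12 = 33 bars.

33 bars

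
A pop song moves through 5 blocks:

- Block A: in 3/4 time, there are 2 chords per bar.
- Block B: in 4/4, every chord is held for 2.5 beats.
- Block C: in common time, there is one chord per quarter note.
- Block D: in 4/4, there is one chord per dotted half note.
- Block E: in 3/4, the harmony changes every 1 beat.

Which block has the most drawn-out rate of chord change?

Block D

A: 3/1.5 = 2 chords/bar.
B: 4/2.5 = 1.6 chords/bar.
C: 4/1 = 4 chords/bar.
D: 4/3 = 4/3 chords/bar.
E: 3/1 = 3 chords/bar.
Slowest is D at 4/3 chords/bar.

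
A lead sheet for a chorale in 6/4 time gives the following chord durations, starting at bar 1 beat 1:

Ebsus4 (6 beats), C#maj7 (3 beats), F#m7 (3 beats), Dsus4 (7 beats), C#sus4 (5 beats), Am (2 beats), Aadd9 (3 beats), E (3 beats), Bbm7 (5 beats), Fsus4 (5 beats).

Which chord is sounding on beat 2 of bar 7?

Fsus4

Beat 2 of bar 7 is beat (7−1)×6 + 2 = 38 overall.
Running totals: Ebsus4 ends at 6, C#maj7 ends at 9, F#m7 ends at 12, Dsus4 ends at 19, C#sus4 ends at 24, Am ends at 26, Aadd9 ends at 29, E ends at 32, Bbm7 ends at 37, Fsus4 ends at 42.
Beat 38 falls within Fsus4.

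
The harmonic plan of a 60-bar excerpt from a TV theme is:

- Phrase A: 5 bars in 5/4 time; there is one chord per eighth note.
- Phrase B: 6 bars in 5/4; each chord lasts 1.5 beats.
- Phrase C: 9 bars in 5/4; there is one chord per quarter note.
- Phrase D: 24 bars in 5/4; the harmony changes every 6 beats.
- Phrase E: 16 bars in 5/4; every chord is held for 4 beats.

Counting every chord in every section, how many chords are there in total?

155 chords

A has 25 beats and chords last 0.5 each, so 50 chords.
B has 30 beats and chords last 1.5 each, so 20 chords.
C has 45 beats and chords last 1 each, so 45 chords.
D has 120 beats and chords last 6 each, so 20 chords.
E has 80 beats and chords last 4 each, so 20 chords.
Total: 50 + 20 + 45 + 20 + 20 = 155.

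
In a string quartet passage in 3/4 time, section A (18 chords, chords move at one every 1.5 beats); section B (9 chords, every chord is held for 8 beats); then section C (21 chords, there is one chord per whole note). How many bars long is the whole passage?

A: 18 × 1.5 = 27 beats = 9 bars.
B: 9 × 8 = 72 beats = 24 bars.
C: 21 × 4 = 84 beats = 28 bars.
Total: 9 + 24 + 28 = 61 bars.

61 bars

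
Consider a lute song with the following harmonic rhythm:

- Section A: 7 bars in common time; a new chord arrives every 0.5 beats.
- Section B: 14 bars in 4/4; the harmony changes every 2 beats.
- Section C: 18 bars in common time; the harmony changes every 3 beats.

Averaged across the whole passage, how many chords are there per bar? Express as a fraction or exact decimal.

36/13 chords per bar

A: 7 × 4 = 28 beats ÷ 0.5 = 56 chords.
B: 14 × 4 = 56 beats ÷ 2 = 28 chords.
C: 18 × 4 = 72 beats ÷ 3 = 24 chords.
Overall: 108 chords over 39 bars → 108/39 = 36/13 chords per bar.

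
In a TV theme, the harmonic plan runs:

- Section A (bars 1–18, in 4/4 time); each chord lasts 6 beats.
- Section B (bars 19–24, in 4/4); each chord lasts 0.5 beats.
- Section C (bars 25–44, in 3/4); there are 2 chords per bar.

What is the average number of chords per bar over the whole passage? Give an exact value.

25/11 chords per bar

A: 18 bars of 4 beats is 72 beats; at 6 beats each that's 12 chords.
B: 6 bars of 4 beats is 24 beats; at 0.5 beats each that's 48 chords.
C: 20 bars of 3 beats is 60 beats; at 1.5 beats each that's 40 chords.
Overall: 100 chords over 44 bars → 100/44 = 25/11 chords per bar.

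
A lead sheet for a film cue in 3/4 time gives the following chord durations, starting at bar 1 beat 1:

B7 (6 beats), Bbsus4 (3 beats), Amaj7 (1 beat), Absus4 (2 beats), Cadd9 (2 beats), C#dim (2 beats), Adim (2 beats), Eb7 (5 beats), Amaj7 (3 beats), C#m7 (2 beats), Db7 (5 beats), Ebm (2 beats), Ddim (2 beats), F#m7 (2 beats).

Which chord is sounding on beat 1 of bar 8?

Beat 1 of bar 8 is beat (8−1)×3 + 1 = 22 overall.
Running totals: B7 ends at 6, Bbsus4 ends at 9, Amaj7 ends at 10, Absus4 ends at 12, Cadd9 ends at 14, C#dim ends at 16, Adim ends at 18, Eb7 ends at 23.
Beat 22 falls within Eb7.

Eb7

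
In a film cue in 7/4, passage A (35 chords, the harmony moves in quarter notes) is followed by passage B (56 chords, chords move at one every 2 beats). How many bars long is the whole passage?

21 bars

A: 35 × 1 = 35 beats = 5 bars.
B: 56 × 2 = 112 beats = 16 bars.
Total: 5 + 16 = 21 bars.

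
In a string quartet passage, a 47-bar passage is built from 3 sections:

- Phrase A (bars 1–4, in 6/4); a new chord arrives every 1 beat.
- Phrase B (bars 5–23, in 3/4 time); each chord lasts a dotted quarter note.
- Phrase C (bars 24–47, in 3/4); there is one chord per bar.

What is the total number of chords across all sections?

86 chords

A has 24 beats and chords last 1 each, so 24 chords.
B has 57 beats and chords last 1.5 each, so 38 chords.
C has 72 beats and chords last 3 each, so 24 chords.
Total: 24 + 38 + 24 = 86.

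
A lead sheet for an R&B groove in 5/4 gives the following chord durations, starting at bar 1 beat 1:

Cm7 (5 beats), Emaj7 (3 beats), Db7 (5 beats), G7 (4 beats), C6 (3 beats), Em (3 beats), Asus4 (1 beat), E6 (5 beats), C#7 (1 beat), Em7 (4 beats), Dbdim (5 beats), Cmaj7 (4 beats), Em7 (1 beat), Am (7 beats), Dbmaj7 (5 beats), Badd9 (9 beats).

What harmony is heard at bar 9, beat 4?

Beat 4 of bar 9 is beat (9−1)×5 + 4 = 44 overall.
Running totals: Cm7 ends at 5, Emaj7 ends at 8, Db7 ends at 13, G7 ends at 17, C6 ends at 20, Em ends at 23, Asus4 ends at 24, E6 ends at 29, C#7 ends at 30, Em7 ends at 34, Dbdim ends at 39, Cmaj7 ends at 43, Em7 ends at 44.
Beat 44 falls within Em7.

Em7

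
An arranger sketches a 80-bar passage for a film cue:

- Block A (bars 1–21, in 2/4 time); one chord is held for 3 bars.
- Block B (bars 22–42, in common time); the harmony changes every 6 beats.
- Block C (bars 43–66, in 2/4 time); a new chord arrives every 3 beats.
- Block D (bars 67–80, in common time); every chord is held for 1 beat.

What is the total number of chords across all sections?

93 chords

A has 42 beats and chords last 6 each, so 7 chords.
B has 84 beats and chords last 6 each, so 14 chords.
C has 48 beats and chords last 3 each, so 16 chords.
D has 56 beats and chords last 1 each, so 56 chords.
Total: 7 + 14 + 16 + 56 = 93.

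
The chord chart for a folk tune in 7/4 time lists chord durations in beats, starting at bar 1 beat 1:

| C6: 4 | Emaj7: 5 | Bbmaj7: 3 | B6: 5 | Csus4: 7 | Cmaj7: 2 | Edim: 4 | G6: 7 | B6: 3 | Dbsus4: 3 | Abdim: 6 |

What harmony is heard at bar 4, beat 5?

Cmaj7

Beat 5 of bar 4 is beat (4−1)×7 + 5 = 26 overall.
Running totals: C6 ends at 4, Emaj7 ends at 9, Bbmaj7 ends at 12, B6 ends at 17, Csus4 ends at 24, Cmaj7 ends at 26.
Beat 26 falls within Cmaj7.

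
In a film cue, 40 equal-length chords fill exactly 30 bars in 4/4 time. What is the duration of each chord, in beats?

30 bars × 4 beats/bar = 120 beats total.
120 beats ÷ 40 chords = 3 beats per chord.
(That is a dotted half note.)

3 beats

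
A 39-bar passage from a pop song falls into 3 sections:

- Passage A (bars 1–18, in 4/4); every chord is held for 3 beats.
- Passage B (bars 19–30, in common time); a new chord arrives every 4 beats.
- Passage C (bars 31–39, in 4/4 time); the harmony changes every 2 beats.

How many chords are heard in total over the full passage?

54 chords

A has 72 beats and chords last 3 each, so 24 chords.
B has 48 beats and chords last 4 each, so 12 chords.
C has 36 beats and chords last 2 each, so 18 chords.
Total: 24 + 12 + 18 = 54.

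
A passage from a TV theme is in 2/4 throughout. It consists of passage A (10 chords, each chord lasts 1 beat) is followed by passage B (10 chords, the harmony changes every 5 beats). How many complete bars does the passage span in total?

A: 10 × 1 = 10 beats = 5 bars.
B: 10 × 5 = 50 beats = 25 bars.
Total: 5 + 25 = 30 bars.

30 bars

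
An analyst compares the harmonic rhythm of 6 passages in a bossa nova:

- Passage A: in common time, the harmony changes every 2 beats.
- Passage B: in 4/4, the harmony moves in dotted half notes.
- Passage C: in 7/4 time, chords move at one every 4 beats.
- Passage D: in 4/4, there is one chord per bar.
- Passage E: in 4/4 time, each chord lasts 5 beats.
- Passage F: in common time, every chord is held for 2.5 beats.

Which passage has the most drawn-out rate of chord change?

Passage E

A: 4/2 = 2 chords/bar.
B: 4/3 = 4/3 chords/bar.
C: 7/4 = 1.75 chords/bar.
D: 4/4 = 1 chord/bar.
E: 4/5 = 0.8 chords/bar.
F: 4/2.5 = 1.6 chords/bar.
Slowest is E at 0.8 chords/bar.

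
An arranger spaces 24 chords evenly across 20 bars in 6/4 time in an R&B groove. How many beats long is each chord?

20 bars × 6 beats/bar = 120 beats total.
120 beats ÷ 24 chords = 5 beats per chord.

5 beats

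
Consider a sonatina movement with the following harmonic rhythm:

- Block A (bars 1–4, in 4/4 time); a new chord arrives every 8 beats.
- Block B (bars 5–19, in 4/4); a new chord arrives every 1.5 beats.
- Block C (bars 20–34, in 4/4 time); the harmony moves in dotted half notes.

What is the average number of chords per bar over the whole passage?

31/17 chords per bar

A: 4 × 4 = 16 beats ÷ 8 = 2 chords.
B: 15 × 4 = 60 beats ÷ 1.5 = 40 chords.
C: 15 × 4 = 60 beats ÷ 3 = 20 chords.
Overall: 62 chords over 34 bars → 62/34 = 31/17 chords per bar.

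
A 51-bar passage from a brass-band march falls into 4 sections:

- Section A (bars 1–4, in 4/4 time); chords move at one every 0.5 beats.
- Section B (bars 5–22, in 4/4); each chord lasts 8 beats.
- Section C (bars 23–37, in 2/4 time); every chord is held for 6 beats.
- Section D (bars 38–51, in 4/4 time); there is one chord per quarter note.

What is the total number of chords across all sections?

A: 4·4 = 16 beats, 16/0.5 = 32 chords.
B: 18·4 = 72 beats, 72/8 = 9 chords.
C: 15·2 = 30 beats, 30/6 = 5 chords.
D: 14·4 = 56 beats, 56/1 = 56 chords.
Total: 32 + 9 + 5 + 56 = 102.

102 chords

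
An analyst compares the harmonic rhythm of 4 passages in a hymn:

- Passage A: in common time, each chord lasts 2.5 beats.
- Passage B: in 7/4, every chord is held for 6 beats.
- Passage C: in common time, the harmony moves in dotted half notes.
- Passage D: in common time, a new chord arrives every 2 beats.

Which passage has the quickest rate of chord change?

Passage D

A: each chord is 2.5 beats in 4/4, so 1.6 per bar.
B: each chord is 6 beats in 7/4, so 7/6 per bar.
C: each chord is 3 beats in 4/4, so 4/3 per bar.
D: each chord is 2 beats in 4/4, so 2 per bar.
Fastest is D at 2 chords/bar.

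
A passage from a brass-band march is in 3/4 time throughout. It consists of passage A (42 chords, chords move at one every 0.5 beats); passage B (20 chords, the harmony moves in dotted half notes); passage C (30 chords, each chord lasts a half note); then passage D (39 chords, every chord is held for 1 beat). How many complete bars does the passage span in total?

60 bars

A: 42 × 0.5 = 21 beats = 7 bars.
B: 20 × 3 = 60 beats = 20 bars.
C: 30 × 2 = 60 beats = 20 bars.
D: 39 × 1 = 39 beats = 13 bars.
Total: 7 + 20 + 20 + 13 = 60 bars.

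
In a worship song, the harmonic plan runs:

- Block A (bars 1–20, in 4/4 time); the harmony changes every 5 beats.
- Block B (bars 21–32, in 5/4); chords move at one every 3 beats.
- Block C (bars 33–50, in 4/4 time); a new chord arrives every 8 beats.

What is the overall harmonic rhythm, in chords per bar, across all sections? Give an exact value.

A: 20 bars of 4 beats is 80 beats; at 5 beats each that's 16 chords.
B: 12 bars of 5 beats is 60 beats; at 3 beats each that's 20 chords.
C: 18 bars of 4 beats is 72 beats; at 8 beats each that's 9 chords.
Overall: 45 chords over 50 bars → 45/50 = 0.9 chords per bar.

0.9 chords per bar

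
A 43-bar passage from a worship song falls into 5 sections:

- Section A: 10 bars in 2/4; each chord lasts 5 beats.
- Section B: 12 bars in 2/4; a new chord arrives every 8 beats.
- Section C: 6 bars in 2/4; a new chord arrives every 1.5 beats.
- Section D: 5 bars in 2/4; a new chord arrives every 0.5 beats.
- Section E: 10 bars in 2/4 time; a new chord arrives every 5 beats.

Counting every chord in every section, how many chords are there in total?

A: 10 bars × 2 beats = 20 beats; 5 beats/chord → 4 chords.
B: 12 bars × 2 beats = 24 beats; 8 beats/chord → 3 chords.
C: 6 bars × 2 beats = 12 beats; 1.5 beats/chord → 8 chords.
D: 5 bars × 2 beats = 10 beats; 0.5 beats/chord → 20 chords.
E: 10 bars × 2 beats = 20 beats; 5 beats/chord → 4 chords.
Total: 4 + 3 + 8 + 20 + 4 = 39.

39 chords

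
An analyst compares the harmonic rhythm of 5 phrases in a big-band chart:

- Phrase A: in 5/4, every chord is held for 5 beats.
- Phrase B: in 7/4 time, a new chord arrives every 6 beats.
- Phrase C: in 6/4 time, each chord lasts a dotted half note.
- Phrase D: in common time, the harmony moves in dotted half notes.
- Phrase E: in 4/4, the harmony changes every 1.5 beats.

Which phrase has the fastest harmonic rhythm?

A: 5 beats/bar ÷ 5 beats/chord = 1 chord/bar.
B: 7 beats/bar ÷ 6 beats/chord = 7/6 chords/bar.
C: 6 beats/bar ÷ 3 beats/chord = 2 chords/bar.
D: 4 beats/bar ÷ 3 beats/chord = 4/3 chords/bar.
E: 4 beats/bar ÷ 1.5 beats/chord = 8/3 chords/bar.
Fastest is E at 8/3 chords/bar.

Phrase E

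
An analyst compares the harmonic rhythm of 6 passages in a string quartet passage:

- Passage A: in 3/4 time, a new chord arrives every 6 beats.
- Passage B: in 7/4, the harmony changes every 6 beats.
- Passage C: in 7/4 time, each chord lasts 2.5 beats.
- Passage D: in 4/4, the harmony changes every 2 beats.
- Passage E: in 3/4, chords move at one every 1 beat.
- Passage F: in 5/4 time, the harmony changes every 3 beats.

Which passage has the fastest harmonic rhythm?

Passage E

A: 3/6 = 0.5 chords/bar.
B: 7/6 = 7/6 chords/bar.
C: 7/2.5 = 2.8 chords/bar.
D: 4/2 = 2 chords/bar.
E: 3/1 = 3 chords/bar.
F: 5/3 = 5/3 chords/bar.
Fastest is E at 3 chords/bar.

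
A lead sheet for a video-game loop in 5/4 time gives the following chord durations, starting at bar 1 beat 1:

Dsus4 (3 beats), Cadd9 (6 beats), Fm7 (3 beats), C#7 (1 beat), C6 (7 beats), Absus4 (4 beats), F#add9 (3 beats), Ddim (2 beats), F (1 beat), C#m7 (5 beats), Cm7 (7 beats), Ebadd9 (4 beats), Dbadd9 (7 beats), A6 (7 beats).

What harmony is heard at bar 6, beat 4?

Beat 4 of bar 6 is beat (6−1)×5 + 4 = 29 overall.
Running totals: Dsus4 ends at 3, Cadd9 ends at 9, Fm7 ends at 12, C#7 ends at 13, C6 ends at 20, Absus4 ends at 24, F#add9 ends at 27, Ddim ends at 29.
Beat 29 falls within Ddim.

Ddim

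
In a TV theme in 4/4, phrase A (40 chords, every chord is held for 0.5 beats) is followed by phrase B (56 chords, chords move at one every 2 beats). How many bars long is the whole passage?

33 bars

A: 40 × 0.5 = 20 beats = 5 bars.
B: 56 × 2 = 112 beats = 28 bars.
Total: 5 + 28 = 33 bars.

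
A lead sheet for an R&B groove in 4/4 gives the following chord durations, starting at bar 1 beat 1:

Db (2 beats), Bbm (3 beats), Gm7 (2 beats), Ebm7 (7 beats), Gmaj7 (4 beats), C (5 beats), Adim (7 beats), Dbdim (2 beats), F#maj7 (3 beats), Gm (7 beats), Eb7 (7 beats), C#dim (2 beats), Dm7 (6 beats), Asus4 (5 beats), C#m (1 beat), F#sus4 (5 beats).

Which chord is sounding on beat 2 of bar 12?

Beat 2 of bar 12 is beat (12−1)×4 + 2 = 46 overall.
Running totals: Db ends at 2, Bbm ends at 5, Gm7 ends at 7, Ebm7 ends at 14, Gmaj7 ends at 18, C ends at 23, Adim ends at 30, Dbdim ends at 32, F#maj7 ends at 35, Gm ends at 42, Eb7 ends at 49.
Beat 46 falls within Eb7.

Eb7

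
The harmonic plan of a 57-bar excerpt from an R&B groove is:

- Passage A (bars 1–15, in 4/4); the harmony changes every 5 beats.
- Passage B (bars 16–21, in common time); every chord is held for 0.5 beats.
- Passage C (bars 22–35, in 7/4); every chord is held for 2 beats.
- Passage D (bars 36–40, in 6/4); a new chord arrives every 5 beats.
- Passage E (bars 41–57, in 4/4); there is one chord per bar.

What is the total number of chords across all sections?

A has 60 beats and chords last 5 each, so 12 chords.
B has 24 beats and chords last 0.5 each, so 48 chords.
C has 98 beats and chords last 2 each, so 49 chords.
D has 30 beats and chords last 5 each, so 6 chords.
E has 68 beats and chords last 4 each, so 17 chords.
Total: 12 + 48 + 49 + 6 + 17 = 132.

132 chords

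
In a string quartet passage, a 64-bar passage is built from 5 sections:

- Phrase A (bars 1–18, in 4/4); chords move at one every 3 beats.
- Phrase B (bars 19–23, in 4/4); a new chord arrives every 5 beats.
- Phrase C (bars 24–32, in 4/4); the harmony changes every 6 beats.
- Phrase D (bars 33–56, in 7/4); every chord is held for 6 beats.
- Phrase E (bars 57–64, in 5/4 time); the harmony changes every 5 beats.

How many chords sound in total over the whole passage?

70 chords

A: 18 bars × 4 beats = 72 beats; 3 beats/chord → 24 chords.
B: 5 bars × 4 beats = 20 beats; 5 beats/chord → 4 chords.
C: 9 bars × 4 beats = 36 beats; 6 beats/chord → 6 chords.
D: 24 bars × 7 beats = 168 beats; 6 beats/chord → 28 chords.
E: 8 bars × 5 beats = 40 beats; 5 beats/chord → 8 chords.
Total: 24 + 4 + 6 + 28 + 8 = 70.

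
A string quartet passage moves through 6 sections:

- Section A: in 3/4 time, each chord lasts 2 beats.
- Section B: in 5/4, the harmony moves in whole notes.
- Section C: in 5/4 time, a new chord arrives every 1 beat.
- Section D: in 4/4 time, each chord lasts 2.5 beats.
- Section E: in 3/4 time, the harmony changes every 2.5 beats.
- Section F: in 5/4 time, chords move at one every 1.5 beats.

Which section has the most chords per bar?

A: 3 beats/bar ÷ 2 beats/chord = 1.5 chords/bar.
B: 5 beats/bar ÷ 4 beats/chord = 1.25 chords/bar.
C: 5 beats/bar ÷ 1 beat/chord = 5 chords/bar.
D: 4 beats/bar ÷ 2.5 beats/chord = 1.6 chords/bar.
E: 3 beats/bar ÷ 2.5 beats/chord = 1.2 chords/bar.
F: 5 beats/bar ÷ 1.5 beats/chord = 10/3 chords/bar.
Fastest is C at 5 chords/bar.

Section C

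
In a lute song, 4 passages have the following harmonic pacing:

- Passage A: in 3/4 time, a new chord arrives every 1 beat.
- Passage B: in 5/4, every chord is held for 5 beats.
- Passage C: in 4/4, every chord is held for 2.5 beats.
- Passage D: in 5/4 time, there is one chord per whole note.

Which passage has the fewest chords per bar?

A: each chord is 1 beat in 3/4, so 3 per bar.
B: each chord is 5 beats in 5/4, so 1 per bar.
C: each chord is 2.5 beats in 4/4, so 1.6 per bar.
D: each chord is 4 beats in 5/4, so 1.25 per bar.
Slowest is B at 1 chords/bar.

Passage B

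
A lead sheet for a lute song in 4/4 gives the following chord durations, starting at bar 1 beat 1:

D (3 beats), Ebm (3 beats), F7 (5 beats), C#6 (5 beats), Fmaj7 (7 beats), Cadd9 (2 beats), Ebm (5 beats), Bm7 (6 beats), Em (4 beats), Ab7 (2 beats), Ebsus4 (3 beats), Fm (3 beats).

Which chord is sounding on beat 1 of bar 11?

Beat 1 of bar 11 is beat (11−1)×4 + 1 = 41 overall.
Running totals: D ends at 3, Ebm ends at 6, F7 ends at 11, C#6 ends at 16, Fmaj7 ends at 23, Cadd9 ends at 25, Ebm ends at 30, Bm7 ends at 36, Em ends at 40, Ab7 ends at 42.
Beat 41 falls within Ab7.

Ab7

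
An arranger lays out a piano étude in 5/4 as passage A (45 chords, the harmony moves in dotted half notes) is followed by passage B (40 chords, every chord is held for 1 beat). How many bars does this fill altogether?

35 bars

A: 45 × 3 = 135 beats = 27 bars.
B: 40 × 1 = 40 beats = 8 bars.
Total: 27 + 8 = 35 bars.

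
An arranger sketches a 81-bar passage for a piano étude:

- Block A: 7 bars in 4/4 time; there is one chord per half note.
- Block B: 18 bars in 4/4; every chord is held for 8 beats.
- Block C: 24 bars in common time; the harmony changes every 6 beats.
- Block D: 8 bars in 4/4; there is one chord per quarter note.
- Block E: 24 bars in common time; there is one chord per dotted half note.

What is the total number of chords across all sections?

103 chords

A: 7 bars × 4 beats = 28 beats; 2 beats/chord → 14 chords.
B: 18 bars × 4 beats = 72 beats; 8 beats/chord → 9 chords.
C: 24 bars × 4 beats = 96 beats; 6 beats/chord → 16 chords.
D: 8 bars × 4 beats = 32 beats; 1 beat/chord → 32 chords.
E: 24 bars × 4 beats = 96 beats; 3 beats/chord → 32 chords.
Total: 14 + 9 + 16 + 32 + 32 = 103.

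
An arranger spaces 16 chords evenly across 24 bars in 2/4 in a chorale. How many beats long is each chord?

24 bars × 2 beats/bar = 48 beats total.
48 beats ÷ 16 chords = 3 beats per chord.
(That is a dotted half note.)

3 beats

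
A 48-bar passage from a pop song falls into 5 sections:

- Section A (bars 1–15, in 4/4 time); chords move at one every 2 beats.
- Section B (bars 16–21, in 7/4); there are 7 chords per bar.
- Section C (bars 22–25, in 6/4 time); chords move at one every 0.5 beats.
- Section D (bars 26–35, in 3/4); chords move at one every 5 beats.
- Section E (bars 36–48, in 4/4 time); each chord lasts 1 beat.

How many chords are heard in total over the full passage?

178 chords

A has 60 beats and chords last 2 each, so 30 chords.
B has 42 beats and chords last 1 each, so 42 chords.
C has 24 beats and chords last 0.5 each, so 48 chords.
D has 30 beats and chords last 5 each, so 6 chords.
E has 52 beats and chords last 1 each, so 52 chords.
Total: 30 + 42 + 48 + 6 + 52 = 178.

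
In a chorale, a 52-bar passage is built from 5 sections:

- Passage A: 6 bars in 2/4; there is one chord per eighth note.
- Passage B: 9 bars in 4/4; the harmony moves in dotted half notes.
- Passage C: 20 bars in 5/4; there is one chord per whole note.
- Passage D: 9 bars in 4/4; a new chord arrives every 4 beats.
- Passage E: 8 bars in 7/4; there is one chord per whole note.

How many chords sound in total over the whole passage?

A: 6 bars × 2 beats = 12 beats; 0.5 beats/chord → 24 chords.
B: 9 bars × 4 beats = 36 beats; 3 beats/chord → 12 chords.
C: 20 bars × 5 beats = 100 beats; 4 beats/chord → 25 chords.
D: 9 bars × 4 beats = 36 beats; 4 beats/chord → 9 chords.
E: 8 bars × 7 beats = 56 beats; 4 beats/chord → 14 chords.
Total: 24 + 12 + 25 + 9 + 14 = 84.

84 chords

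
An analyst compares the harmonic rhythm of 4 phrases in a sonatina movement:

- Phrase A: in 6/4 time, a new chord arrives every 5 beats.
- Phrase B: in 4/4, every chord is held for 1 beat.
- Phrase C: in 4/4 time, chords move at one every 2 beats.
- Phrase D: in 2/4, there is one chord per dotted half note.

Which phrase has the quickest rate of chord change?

A: 6 beats/bar ÷ 5 beats/chord = 1.2 chords/bar.
B: 4 beats/bar ÷ 1 beat/chord = 4 chords/bar.
C: 4 beats/bar ÷ 2 beats/chord = 2 chords/bar.
D: 2 beats/bar ÷ 3 beats/chord = 2/3 chords/bar.
Fastest is B at 4 chords/bar.

Phrase B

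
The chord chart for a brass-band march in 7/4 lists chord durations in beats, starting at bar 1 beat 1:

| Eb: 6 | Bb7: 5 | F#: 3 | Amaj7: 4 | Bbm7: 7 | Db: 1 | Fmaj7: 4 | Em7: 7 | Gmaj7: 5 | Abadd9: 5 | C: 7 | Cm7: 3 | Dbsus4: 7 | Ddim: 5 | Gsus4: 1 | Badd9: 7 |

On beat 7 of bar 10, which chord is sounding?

Beat 7 of bar 10 is beat (10−1)×7 + 7 = 70 overall.
Running totals: Eb ends at 6, Bb7 ends at 11, F# ends at 14, Amaj7 ends at 18, Bbm7 ends at 25, Db ends at 26, Fmaj7 ends at 30, Em7 ends at 37, Gmaj7 ends at 42, Abadd9 ends at 47, C ends at 54, Cm7 ends at 57, Dbsus4 ends at 64, Ddim ends at 69, Gsus4 ends at 70.
Beat 70 falls within Gsus4.

Gsus4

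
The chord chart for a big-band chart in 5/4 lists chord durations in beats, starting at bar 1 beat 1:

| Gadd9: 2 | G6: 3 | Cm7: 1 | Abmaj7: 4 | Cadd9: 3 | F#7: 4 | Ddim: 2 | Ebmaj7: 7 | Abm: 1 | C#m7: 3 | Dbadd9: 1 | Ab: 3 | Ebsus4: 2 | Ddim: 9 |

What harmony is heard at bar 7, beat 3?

Ab

Beat 3 of bar 7 is beat (7−1)×5 + 3 = 33 overall.
Running totals: Gadd9 ends at 2, G6 ends at 5, Cm7 ends at 6, Abmaj7 ends at 10, Cadd9 ends at 13, F#7 ends at 17, Ddim ends at 19, Ebmaj7 ends at 26, Abm ends at 27, C#m7 ends at 30, Dbadd9 ends at 31, Ab ends at 34.
Beat 33 falls within Ab.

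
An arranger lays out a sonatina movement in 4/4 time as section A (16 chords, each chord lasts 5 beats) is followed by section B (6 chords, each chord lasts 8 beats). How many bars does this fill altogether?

A: 16 × 5 = 80 beats = 20 bars.
B: 6 × 8 = 48 beats = 12 bars.
Total: 20 + 12 = 32 bars.

32 bars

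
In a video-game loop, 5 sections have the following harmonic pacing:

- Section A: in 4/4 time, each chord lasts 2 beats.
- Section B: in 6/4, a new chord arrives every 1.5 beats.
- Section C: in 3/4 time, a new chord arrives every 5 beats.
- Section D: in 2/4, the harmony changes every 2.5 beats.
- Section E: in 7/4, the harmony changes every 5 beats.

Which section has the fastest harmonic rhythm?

Section B

A: 4/2 = 2 chords/bar.
B: 6/1.5 = 4 chords/bar.
C: 3/5 = 0.6 chords/bar.
D: 2/2.5 = 0.8 chords/bar.
E: 7/5 = 1.4 chords/bar.
Fastest is B at 4 chords/bar.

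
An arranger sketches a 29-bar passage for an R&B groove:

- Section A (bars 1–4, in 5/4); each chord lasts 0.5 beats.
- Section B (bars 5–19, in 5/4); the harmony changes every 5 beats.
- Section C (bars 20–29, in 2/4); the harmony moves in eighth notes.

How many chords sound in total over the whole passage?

95 chords

A: 4·5 = 20 beats, 20/0.5 = 40 chords.
B: 15·5 = 75 beats, 75/5 = 15 chords.
C: 10·2 = 20 beats, 20/0.5 = 40 chords.
Total: 40 + 15 + 40 = 95.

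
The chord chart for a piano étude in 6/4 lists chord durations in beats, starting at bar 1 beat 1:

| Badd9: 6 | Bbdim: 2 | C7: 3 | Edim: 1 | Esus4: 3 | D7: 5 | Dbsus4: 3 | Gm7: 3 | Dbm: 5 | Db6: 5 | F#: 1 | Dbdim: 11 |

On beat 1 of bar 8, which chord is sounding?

Dbdim

Beat 1 of bar 8 is beat (8−1)×6 + 1 = 43 overall.
Running totals: Badd9 ends at 6, Bbdim ends at 8, C7 ends at 11, Edim ends at 12, Esus4 ends at 15, D7 ends at 20, Dbsus4 ends at 23, Gm7 ends at 26, Dbm ends at 31, Db6 ends at 36, F# ends at 37, Dbdim ends at 48.
Beat 43 falls within Dbdim.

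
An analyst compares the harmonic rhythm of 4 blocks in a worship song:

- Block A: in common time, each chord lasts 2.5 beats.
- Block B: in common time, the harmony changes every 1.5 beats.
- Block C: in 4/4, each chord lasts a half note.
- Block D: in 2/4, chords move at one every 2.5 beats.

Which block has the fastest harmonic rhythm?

A: 4 beats/bar ÷ 2.5 beats/chord = 1.6 chords/bar.
B: 4 beats/bar ÷ 1.5 beats/chord = 8/3 chords/bar.
C: 4 beats/bar ÷ 2 beats/chord = 2 chords/bar.
D: 2 beats/bar ÷ 2.5 beats/chord = 0.8 chords/bar.
Fastest is B at 8/3 chords/bar.

Block B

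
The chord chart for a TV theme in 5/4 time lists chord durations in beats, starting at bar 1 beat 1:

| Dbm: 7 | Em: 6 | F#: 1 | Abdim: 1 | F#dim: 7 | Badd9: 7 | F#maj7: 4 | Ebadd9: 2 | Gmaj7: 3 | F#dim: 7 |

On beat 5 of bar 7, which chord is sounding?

Ebadd9

Beat 5 of bar 7 is beat (7−1)×5 + 5 = 35 overall.
Running totals: Dbm ends at 7, Em ends at 13, F# ends at 14, Abdim ends at 15, F#dim ends at 22, Badd9 ends at 29, F#maj7 ends at 33, Ebadd9 ends at 35.
Beat 35 falls within Ebadd9.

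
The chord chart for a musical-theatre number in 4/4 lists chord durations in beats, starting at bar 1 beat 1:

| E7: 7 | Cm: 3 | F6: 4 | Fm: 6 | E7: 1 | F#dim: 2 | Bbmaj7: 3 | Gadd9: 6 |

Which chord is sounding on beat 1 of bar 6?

E7

Beat 1 of bar 6 is beat (6−1)×4 + 1 = 21 overall.
Running totals: E7 ends at 7, Cm ends at 10, F6 ends at 14, Fm ends at 20, E7 ends at 21.
Beat 21 falls within E7.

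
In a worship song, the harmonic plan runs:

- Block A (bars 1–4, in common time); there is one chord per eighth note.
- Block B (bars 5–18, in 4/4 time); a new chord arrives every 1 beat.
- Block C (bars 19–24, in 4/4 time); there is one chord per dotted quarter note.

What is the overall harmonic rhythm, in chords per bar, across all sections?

13/3 chords per bar

A: 4 × 4 = 16 beats ÷ 0.5 = 32 chords.
B: 14 × 4 = 56 beats ÷ 1 = 56 chords.
C: 6 × 4 = 24 beats ÷ 1.5 = 16 chords.
Overall: 104 chords over 24 bars → 104/24 = 13/3 chords per bar.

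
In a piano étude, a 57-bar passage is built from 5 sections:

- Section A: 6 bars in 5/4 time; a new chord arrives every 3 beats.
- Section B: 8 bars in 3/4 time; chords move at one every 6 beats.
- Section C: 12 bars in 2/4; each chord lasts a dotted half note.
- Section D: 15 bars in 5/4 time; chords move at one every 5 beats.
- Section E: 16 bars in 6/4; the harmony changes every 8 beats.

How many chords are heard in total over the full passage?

A: 6 bars × 5 beats = 30 beats; 3 beats/chord → 10 chords.
B: 8 bars × 3 beats = 24 beats; 6 beats/chord → 4 chords.
C: 12 bars × 2 beats = 24 beats; 3 beats/chord → 8 chords.
D: 15 bars × 5 beats = 75 beats; 5 beats/chord → 15 chords.
E: 16 bars × 6 beats = 96 beats; 8 beats/chord → 12 chords.
Total: 10 + 4 + 8 + 15 + 12 = 49.

49 chords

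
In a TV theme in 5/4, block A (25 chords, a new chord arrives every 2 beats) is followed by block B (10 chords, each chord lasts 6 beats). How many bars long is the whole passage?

A: 25 × 2 = 50 beats = 10 bars.
B: 10 × 6 = 60 beats = 12 bars.
Total: 10 + 12 = 22 bars.

22 bars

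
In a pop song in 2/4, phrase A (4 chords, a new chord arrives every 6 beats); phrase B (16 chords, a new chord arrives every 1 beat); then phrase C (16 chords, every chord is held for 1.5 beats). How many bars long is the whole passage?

A: 4 × 6 = 24 beats = 12 bars.
B: 16 × 1 = 16 beats = 8 bars.
C: 16 × 1.5 = 24 beats = 12 bars.
Total: 12 + 8 + 12 = 32 bars.

32 bars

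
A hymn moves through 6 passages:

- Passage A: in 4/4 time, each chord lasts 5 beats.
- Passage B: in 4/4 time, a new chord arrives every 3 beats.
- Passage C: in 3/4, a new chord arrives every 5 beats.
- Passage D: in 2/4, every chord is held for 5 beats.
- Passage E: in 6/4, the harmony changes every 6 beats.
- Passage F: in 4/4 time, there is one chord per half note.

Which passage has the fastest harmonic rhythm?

A: 4/5 = 0.8 chords/bar.
B: 4/3 = 4/3 chords/bar.
C: 3/5 = 0.6 chords/bar.
D: 2/5 = 0.4 chords/bar.
E: 6/6 = 1 chord/bar.
F: 4/2 = 2 chords/bar.
Fastest is F at 2 chords/bar.

Passage F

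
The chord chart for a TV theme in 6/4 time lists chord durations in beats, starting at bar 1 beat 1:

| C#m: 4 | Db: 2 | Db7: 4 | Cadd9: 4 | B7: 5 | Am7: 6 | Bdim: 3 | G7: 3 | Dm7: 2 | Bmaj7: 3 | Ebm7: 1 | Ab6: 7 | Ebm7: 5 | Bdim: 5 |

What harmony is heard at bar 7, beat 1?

Beat 1 of bar 7 is beat (7−1)×6 + 1 = 37 overall.
Running totals: C#m ends at 4, Db ends at 6, Db7 ends at 10, Cadd9 ends at 14, B7 ends at 19, Am7 ends at 25, Bdim ends at 28, G7 ends at 31, Dm7 ends at 33, Bmaj7 ends at 36, Ebm7 ends at 37.
Beat 37 falls within Ebm7.

Ebm7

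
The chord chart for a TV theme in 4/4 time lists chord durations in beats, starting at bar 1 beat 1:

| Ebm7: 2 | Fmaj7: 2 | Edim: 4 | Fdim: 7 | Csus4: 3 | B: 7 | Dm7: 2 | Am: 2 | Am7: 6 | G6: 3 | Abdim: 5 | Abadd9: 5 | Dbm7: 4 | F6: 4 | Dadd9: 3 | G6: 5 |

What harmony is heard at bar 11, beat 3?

Beat 3 of bar 11 is beat (11−1)×4 + 3 = 43 overall.
Running totals: Ebm7 ends at 2, Fmaj7 ends at 4, Edim ends at 8, Fdim ends at 15, Csus4 ends at 18, B ends at 25, Dm7 ends at 27, Am ends at 29, Am7 ends at 35, G6 ends at 38, Abdim ends at 43.
Beat 43 falls within Abdim.

Abdim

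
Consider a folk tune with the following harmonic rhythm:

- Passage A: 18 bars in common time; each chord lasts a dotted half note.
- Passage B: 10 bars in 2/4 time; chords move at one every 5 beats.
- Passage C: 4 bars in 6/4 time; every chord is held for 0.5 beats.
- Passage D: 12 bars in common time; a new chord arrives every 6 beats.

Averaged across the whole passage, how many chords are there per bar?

21/11 chords per bar

A: 18 × 4 = 72 beats ÷ 3 = 24 chords.
B: 10 × 2 = 20 beats ÷ 5 = 4 chords.
C: 4 × 6 = 24 beats ÷ 0.5 = 48 chords.
D: 12 × 4 = 48 beats ÷ 6 = 8 chords.
Overall: 84 chords over 44 bars → 84/44 = 21/11 chords per bar.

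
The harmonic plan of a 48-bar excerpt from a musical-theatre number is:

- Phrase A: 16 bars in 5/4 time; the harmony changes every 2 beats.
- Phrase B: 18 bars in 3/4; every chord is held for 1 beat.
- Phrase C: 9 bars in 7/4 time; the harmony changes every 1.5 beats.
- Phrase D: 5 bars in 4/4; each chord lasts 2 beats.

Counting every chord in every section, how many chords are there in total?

A has 80 beats and chords last 2 each, so 40 chords.
B has 54 beats and chords last 1 each, so 54 chords.
C has 63 beats and chords last 1.5 each, so 42 chords.
D has 20 beats and chords last 2 each, so 10 chords.
Total: 40 + 54 + 42 + 10 = 146.

146 chords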